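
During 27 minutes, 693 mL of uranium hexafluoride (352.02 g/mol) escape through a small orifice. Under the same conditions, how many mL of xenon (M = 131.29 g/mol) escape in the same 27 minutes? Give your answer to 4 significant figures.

1135 mL

Since effusion rate ∝ 1/√M, rate_Xe/rate_UF₆ = √(M_UF₆/M_Xe) = √(352.02/131.29) = √2.681 = 1.637.
So the volume for Xe is 693 × 1.637 = 1135 mL.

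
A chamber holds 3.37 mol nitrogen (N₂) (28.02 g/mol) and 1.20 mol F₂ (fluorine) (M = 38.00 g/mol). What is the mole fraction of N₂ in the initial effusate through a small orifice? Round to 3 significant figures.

0.766

Effusion rate of each component ∝ n_i/√M_i (partial pressure × 1/√M).
Mole fraction of N₂ in the effusate = (n_N₂/√M_N₂) / (n_N₂/√M_N₂ + n_F₂/√M_F₂)
= (3.37/√28.02) / (3.37/√28.02 + 1.20/√38.00) = 0.6366/(0.6366 + 0.1947) = 0.766.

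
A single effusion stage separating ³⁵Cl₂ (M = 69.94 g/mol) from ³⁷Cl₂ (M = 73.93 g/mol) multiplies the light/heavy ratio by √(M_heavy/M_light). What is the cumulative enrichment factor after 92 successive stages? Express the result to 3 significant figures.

Overall factor = α^92 with α = √(73.93/69.94), i.e. (73.93/69.94)^(92/2).
= 1.05705^46 = 12.8.

12.8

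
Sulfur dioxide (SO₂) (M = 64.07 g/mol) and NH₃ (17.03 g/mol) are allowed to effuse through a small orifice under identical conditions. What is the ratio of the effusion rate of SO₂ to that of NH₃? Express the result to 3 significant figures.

0.516

From Graham's law, rate_SO₂/rate_NH₃ = √(M_NH₃/M_SO₂) = √(17.03/64.07) = √0.2658 = 0.516.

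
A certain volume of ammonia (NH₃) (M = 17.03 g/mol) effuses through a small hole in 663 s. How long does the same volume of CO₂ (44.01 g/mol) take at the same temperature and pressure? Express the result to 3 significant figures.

1070 s

From Graham's law, t_CO₂/t_NH₃ = √(M_CO₂/M_NH₃) = √(44.01/17.03) = √2.584 = 1.608.
So the time for CO₂ is 663 × 1.608 = 1070 s.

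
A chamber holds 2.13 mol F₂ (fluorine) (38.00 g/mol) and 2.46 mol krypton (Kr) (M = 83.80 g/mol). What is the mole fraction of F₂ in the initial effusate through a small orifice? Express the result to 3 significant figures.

0.563

The effusion rate of species i is ∝ p_i/√M_i ∝ n_i/√M_i.
x_F₂(eff) = (n_F₂/√M_F₂) / (n_F₂/√M_F₂ + n_Kr/√M_Kr)
= (2.13/√38.00) / (2.13/√38.00 + 2.46/√83.80) = 0.3455/(0.3455 + 0.2687) = 0.563.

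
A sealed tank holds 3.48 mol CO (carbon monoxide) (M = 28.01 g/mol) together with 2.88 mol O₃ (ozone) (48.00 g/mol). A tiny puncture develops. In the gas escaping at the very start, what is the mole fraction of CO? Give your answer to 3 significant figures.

0.613

Rate_i ∝ x_i/√M_i (Graham's law weighted by mole fraction), so the effusate composition follows n_i/√M_i.
x_CO(eff) = (n_CO/√M_CO) / (n_CO/√M_CO + n_O₃/√M_O₃)
= (3.48/√28.01) / (3.48/√28.01 + 2.88/√48.00) = 0.6575/(0.6575 + 0.4157) = 0.613.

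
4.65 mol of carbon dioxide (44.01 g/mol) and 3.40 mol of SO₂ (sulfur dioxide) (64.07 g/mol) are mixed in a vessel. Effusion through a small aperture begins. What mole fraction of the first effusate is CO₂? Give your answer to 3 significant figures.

Each component's effusion rate ∝ (its partial pressure)·(1/√M) ∝ n_i/√M_i.
x_CO₂(eff) = (n_CO₂/√M_CO₂) / (n_CO₂/√M_CO₂ + n_SO₂/√M_SO₂)
= (4.65/√44.01) / (4.65/√44.01 + 3.40/√64.07) = 0.7009/(0.7009 + 0.4248) = 0.623.

0.623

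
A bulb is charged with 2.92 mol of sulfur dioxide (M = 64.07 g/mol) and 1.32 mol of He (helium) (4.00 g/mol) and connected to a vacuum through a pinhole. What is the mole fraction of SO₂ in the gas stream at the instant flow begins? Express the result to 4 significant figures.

0.3560

Effusion rate of each component ∝ n_i/√M_i (partial pressure × 1/√M).
So x_SO₂ in the escaping gas = (n_SO₂/√M_SO₂) / Σ(n_i/√M_i)
= (2.92/√64.07) / (2.92/√64.07 + 1.32/√4.00) = 0.3648/(0.3648 + 0.6600) = 0.3560.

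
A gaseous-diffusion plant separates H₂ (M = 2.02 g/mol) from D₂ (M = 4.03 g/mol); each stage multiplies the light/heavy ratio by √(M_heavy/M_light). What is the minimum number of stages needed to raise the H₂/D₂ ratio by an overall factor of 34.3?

Single-stage factor α = √(4.03/2.02), so ln α = ½ ln(1.99505) = 0.3453.
Need α^N ≥ 34.3 ⇒ N ≥ ln(34.3) / ln α = 3.535 / 0.3453 = 10.24.
Rounding up, N = 11 stages.

11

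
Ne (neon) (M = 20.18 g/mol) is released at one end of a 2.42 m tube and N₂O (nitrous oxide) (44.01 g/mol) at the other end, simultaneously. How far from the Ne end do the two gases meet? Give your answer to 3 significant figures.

1.44 m

The fronts meet when d_Ne + d_N₂O = L with d_Ne/d_N₂O = √(M_N₂O/M_Ne) (Graham's law). Here √(M_N₂O/M_Ne) = √(44.01/20.18) = 1.477.
With d_Ne + d_N₂O = 2.42 m, d_N₂O = 2.42/(1 + 1.477) = 0.9771 m.
d_Ne = 2.42 − 0.9771 = 1.44 m.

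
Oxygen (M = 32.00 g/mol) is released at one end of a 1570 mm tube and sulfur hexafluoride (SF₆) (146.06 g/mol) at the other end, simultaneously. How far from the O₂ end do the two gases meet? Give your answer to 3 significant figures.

Distances travelled in equal time are proportional to diffusion rates, so d_O₂/d_SF₆ = √(M_SF₆/M_O₂) = √(146.06/32.00) = 2.136.
With d_O₂ + d_SF₆ = 1570 mm, d_SF₆ = 1570/(1 + 2.136) = 500.6 mm.
d_O₂ = 1570 − 500.6 = 1070 mm.

1070 mm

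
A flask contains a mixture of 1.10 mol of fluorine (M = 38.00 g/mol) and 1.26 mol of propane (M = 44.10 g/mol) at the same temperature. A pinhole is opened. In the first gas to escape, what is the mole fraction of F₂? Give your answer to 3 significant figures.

0.485

Effusion rate of each component ∝ n_i/√M_i (partial pressure × 1/√M).
Mole fraction of F₂ in the effusate = (n_F₂/√M_F₂) / (n_F₂/√M_F₂ + n_C₃H₈/√M_C₃H₈)
= (1.10/√38.00) / (1.10/√38.00 + 1.26/√44.10) = 0.1784/(0.1784 + 0.1897) = 0.485.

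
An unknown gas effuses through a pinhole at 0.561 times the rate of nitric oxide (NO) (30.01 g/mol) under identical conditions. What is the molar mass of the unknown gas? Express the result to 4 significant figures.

95.35 g/mol

Graham's law gives rate_X/rate_NO = √(M_NO/M_X).
0.561 = √(30.01/M_X)
M_X = 30.01 / 0.561² = 30.01 / 0.3147 = 95.35 g/mol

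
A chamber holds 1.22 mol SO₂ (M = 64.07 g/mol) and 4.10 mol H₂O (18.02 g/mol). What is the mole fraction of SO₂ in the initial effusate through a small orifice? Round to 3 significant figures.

Rate_i ∝ x_i/√M_i (Graham's law weighted by mole fraction), so the effusate composition follows n_i/√M_i.
Mole fraction of SO₂ in the effusate = (n_SO₂/√M_SO₂) / (n_SO₂/√M_SO₂ + n_H₂O/√M_H₂O)
= (1.22/√64.07) / (1.22/√64.07 + 4.10/√18.02) = 0.1524/(0.1524 + 0.9658) = 0.136.

0.136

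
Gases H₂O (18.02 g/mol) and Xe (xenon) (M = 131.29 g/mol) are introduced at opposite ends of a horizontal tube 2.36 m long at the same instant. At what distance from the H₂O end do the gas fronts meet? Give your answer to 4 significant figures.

Distances travelled in equal time are proportional to diffusion rates, so d_H₂O/d_Xe = √(M_Xe/M_H₂O) = √(131.29/18.02) = 2.699.
With d_H₂O + d_Xe = 2.36 m, d_Xe = 2.36/(1 + 2.699) = 0.6380 m.
d_H₂O = 2.36 − 0.6380 = 1.722 m.

1.722 m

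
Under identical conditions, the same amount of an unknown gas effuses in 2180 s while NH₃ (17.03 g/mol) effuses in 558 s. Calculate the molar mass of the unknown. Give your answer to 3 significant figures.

260 g/mol

Using Graham's law: t_X/t_NH₃ = √(M_X/M_NH₃).
2180/558 = 3.907 = √(M_X/17.03)
M_X = 17.03 × 3.907² = 17.03 × 15.26 = 260 g/mol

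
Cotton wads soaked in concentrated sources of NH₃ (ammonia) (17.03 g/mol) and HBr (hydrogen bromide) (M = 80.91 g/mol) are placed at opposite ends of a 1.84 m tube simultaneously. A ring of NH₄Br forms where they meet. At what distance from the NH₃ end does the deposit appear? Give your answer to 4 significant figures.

1.261 m

Distances travelled in equal time are proportional to diffusion rates, so d_NH₃/d_HBr = √(M_HBr/M_NH₃) = √(80.91/17.03) = 2.180.
With d_NH₃ + d_HBr = 1.84 m, d_HBr = 1.84/(1 + 2.180) = 0.5787 m.
d_NH₃ = 1.84 − 0.5787 = 1.261 m.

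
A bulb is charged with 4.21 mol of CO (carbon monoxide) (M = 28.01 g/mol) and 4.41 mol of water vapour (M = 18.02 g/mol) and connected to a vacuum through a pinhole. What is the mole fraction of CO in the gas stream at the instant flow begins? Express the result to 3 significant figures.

Effusion rate of each component ∝ n_i/√M_i (partial pressure × 1/√M).
Mole fraction of CO in the effusate = (n_CO/√M_CO) / (n_CO/√M_CO + n_H₂O/√M_H₂O)
= (4.21/√28.01) / (4.21/√28.01 + 4.41/√18.02) = 0.7955/(0.7955 + 1.039) = 0.434.

0.434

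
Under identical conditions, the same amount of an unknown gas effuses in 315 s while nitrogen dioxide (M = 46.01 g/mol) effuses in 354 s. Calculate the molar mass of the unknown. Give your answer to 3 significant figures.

36.4 g/mol

Since effusion rate ∝ 1/√M, t_X/t_NO₂ = √(M_X/M_NO₂).
315/354 = 0.8898 = √(M_X/46.01)
M_X = 46.01 × 0.8898² = 46.01 × 0.7918 = 36.4 g/mol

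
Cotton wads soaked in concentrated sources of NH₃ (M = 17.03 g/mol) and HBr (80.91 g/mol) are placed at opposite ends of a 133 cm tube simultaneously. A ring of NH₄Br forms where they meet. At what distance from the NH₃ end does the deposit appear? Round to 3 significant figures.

Distances travelled in equal time are proportional to diffusion rates, so d_NH₃/d_HBr = √(M_HBr/M_NH₃) = √(80.91/17.03) = 2.180.
With d_NH₃ + d_HBr = 133 cm, d_HBr = 133/(1 + 2.180) = 41.83 cm.
d_NH₃ = 133 − 41.83 = 91.2 cm.

91.2 cm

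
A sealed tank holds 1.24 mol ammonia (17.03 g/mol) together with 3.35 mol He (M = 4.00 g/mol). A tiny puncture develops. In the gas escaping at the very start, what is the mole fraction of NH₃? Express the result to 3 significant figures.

Each component's effusion rate ∝ (its partial pressure)·(1/√M) ∝ n_i/√M_i.
So x_NH₃ in the escaping gas = (n_NH₃/√M_NH₃) / Σ(n_i/√M_i)
= (1.24/√17.03) / (1.24/√17.03 + 3.35/√4.00) = 0.3005/(0.3005 + 1.675) = 0.152.

0.152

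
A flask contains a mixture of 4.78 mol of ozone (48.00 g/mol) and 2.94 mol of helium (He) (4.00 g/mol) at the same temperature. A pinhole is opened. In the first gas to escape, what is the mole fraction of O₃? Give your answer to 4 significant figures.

Effusion rate of each component ∝ n_i/√M_i (partial pressure × 1/√M).
So x_O₃ in the escaping gas = (n_O₃/√M_O₃) / Σ(n_i/√M_i)
= (4.78/√48.00) / (4.78/√48.00 + 2.94/√4.00) = 0.6899/(0.6899 + 1.470) = 0.3194.

0.3194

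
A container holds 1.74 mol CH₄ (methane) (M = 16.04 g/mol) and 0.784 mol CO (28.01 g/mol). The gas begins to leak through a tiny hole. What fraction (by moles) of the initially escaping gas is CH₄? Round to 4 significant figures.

Each component's effusion rate ∝ (its partial pressure)·(1/√M) ∝ n_i/√M_i.
Mole fraction of CH₄ in the effusate = (n_CH₄/√M_CH₄) / (n_CH₄/√M_CH₄ + n_CO/√M_CO)
= (1.74/√16.04) / (1.74/√16.04 + 0.784/√28.01) = 0.4345/(0.4345 + 0.1481) = 0.7457.

0.7457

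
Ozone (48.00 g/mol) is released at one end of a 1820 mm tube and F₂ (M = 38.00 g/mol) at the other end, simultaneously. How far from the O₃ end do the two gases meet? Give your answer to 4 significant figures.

The fronts meet when d_O₃ + d_F₂ = L with d_O₃/d_F₂ = √(M_F₂/M_O₃) (Graham's law). Here √(M_F₂/M_O₃) = √(38.00/48.00) = 0.8898.
With d_O₃ + d_F₂ = 1820 mm, d_F₂ = 1820/(1 + 0.8898) = 963.1 mm.
d_O₃ = 1820 − 963.1 = 856.9 mm.

856.9 mm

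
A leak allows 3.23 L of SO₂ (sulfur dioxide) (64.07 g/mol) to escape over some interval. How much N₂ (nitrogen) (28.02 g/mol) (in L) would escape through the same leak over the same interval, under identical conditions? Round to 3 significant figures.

4.88 L

Since effusion rate ∝ 1/√M, rate_N₂/rate_SO₂ = √(M_SO₂/M_N₂) = √(64.07/28.02) = √2.287 = 1.512.
So the volume for N₂ is 3.23 × 1.512 = 4.88 L.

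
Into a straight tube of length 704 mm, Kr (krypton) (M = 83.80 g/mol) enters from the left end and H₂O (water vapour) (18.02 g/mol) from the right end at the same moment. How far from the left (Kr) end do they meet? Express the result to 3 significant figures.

223 mm

Graham's law gives d_Kr/d_H₂O = rate_Kr/rate_H₂O = √(M_H₂O/M_Kr) = √(18.02/83.80) = 0.4637.
With d_Kr + d_H₂O = 704 mm, d_H₂O = 704/(1 + 0.4637) = 481.0 mm.
d_Kr = 704 − 481.0 = 223 mm.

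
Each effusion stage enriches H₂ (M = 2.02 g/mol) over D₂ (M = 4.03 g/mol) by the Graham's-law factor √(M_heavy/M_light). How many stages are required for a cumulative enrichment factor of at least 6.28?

Per stage α = (4.03/2.02)^(1/2) = 1.99505^0.5, giving ln α = 0.3453.
Need α^N ≥ 6.28 ⇒ N ≥ ln(6.28) / ln α = 1.837 / 0.3453 = 5.32.
Rounding up, N = 6 stages.

6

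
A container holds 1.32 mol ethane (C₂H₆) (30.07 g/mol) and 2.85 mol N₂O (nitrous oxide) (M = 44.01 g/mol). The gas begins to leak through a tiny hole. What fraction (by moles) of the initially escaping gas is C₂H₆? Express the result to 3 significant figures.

Each component's effusion rate ∝ (its partial pressure)·(1/√M) ∝ n_i/√M_i.
So x_C₂H₆ in the escaping gas = (n_C₂H₆/√M_C₂H₆) / Σ(n_i/√M_i)
= (1.32/√30.07) / (1.32/√30.07 + 2.85/√44.01) = 0.2407/(0.2407 + 0.4296) = 0.359.

0.359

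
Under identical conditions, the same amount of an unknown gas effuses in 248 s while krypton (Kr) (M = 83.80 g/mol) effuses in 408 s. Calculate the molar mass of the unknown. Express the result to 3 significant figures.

31.0 g/mol

Graham's law gives t_X/t_Kr = √(M_X/M_Kr).
248/408 = 0.6078 = √(M_X/83.80)
M_X = 83.80 × 0.6078² = 83.80 × 0.3695 = 31.0 g/mol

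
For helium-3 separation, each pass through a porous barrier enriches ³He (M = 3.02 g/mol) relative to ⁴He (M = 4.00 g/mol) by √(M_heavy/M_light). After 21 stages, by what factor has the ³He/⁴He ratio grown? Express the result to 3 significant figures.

Each stage multiplies the ratio by α = √(4.00/3.02), so after 21 stages the overall factor is α^21 = (4.00/3.02)^(21/2).
= 1.32450^(21/2) = 19.1.

19.1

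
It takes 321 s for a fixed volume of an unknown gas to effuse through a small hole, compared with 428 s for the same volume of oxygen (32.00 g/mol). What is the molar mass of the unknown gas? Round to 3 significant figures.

By Graham's law, t_X/t_O₂ = √(M_X/M_O₂).
321/428 = 0.7500 = √(M_X/32.00)
M_X = 32.00 × 0.7500² = 32.00 × 0.5625 = 18.0 g/mol

18.0 g/mol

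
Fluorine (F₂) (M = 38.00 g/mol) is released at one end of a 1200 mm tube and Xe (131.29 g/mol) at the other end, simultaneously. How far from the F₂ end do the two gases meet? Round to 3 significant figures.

780 mm

Distances travelled in equal time are proportional to diffusion rates, so d_F₂/d_Xe = √(M_Xe/M_F₂) = √(131.29/38.00) = 1.859.
With d_F₂ + d_Xe = 1200 mm, d_Xe = 1200/(1 + 1.859) = 419.8 mm.
d_F₂ = 1200 − 419.8 = 780 mm.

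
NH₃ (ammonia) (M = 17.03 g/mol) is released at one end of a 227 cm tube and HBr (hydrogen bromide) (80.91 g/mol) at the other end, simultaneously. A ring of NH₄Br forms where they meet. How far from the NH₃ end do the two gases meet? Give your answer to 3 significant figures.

156 cm

In equal time, each gas travels a distance ∝ its rate ∝ 1/√M, so d_NH₃/d_HBr = √(M_HBr/M_NH₃) = √(80.91/17.03) = 2.180.
With d_NH₃ + d_HBr = 227 cm, d_HBr = 227/(1 + 2.180) = 71.39 cm.
d_NH₃ = 227 − 71.39 = 156 cm.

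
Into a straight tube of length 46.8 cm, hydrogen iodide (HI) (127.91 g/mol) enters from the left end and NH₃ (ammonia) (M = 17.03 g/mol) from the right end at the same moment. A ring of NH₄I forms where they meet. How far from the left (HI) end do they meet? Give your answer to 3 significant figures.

The fronts meet when d_HI + d_NH₃ = L with d_HI/d_NH₃ = √(M_NH₃/M_HI) (Graham's law). Here √(M_NH₃/M_HI) = √(17.03/127.91) = 0.3649.
With d_HI + d_NH₃ = 46.8 cm, d_NH₃ = 46.8/(1 + 0.3649) = 34.29 cm.
d_HI = 46.8 − 34.29 = 12.5 cm.

12.5 cm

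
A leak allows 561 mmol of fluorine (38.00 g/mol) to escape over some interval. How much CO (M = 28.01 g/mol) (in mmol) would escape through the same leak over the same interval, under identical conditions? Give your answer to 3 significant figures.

653 mmol

From Graham's law, rate_CO/rate_F₂ = √(M_F₂/M_CO) = √(38.00/28.01) = √1.357 = 1.165.
So the amount for CO is 561 × 1.165 = 653 mmol.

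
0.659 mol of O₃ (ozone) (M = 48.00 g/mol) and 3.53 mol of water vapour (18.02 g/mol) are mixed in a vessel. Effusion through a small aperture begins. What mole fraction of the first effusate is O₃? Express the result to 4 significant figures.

0.1026

Rate_i ∝ x_i/√M_i (Graham's law weighted by mole fraction), so the effusate composition follows n_i/√M_i.
So x_O₃ in the escaping gas = (n_O₃/√M_O₃) / Σ(n_i/√M_i)
= (0.659/√48.00) / (0.659/√48.00 + 3.53/√18.02) = 0.09512/(0.09512 + 0.8316) = 0.1026.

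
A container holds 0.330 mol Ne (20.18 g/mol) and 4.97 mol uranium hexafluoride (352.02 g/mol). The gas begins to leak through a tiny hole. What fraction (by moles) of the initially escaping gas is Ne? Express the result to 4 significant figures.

0.2171

The effusion rate of species i is ∝ p_i/√M_i ∝ n_i/√M_i.
Mole fraction of Ne in the effusate = (n_Ne/√M_Ne) / (n_Ne/√M_Ne + n_UF₆/√M_UF₆)
= (0.330/√20.18) / (0.330/√20.18 + 4.97/√352.02) = 0.07346/(0.07346 + 0.2649) = 0.2171.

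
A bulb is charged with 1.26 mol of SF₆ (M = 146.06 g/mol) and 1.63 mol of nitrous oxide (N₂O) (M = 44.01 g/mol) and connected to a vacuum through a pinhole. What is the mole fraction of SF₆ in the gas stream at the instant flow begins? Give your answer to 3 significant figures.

Rate_i ∝ x_i/√M_i (Graham's law weighted by mole fraction), so the effusate composition follows n_i/√M_i.
So x_SF₆ in the escaping gas = (n_SF₆/√M_SF₆) / Σ(n_i/√M_i)
= (1.26/√146.06) / (1.26/√146.06 + 1.63/√44.01) = 0.1043/(0.1043 + 0.2457) = 0.298.

0.298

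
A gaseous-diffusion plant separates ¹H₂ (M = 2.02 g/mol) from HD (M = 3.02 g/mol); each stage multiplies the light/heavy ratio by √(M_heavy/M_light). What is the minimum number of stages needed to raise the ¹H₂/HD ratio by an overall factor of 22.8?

16

Per stage α = (3.02/2.02)^(1/2) = 1.49505^0.5, giving ln α = 0.2011.
Need α^N ≥ 22.8 ⇒ N ≥ ln(22.8) / ln α = 3.127 / 0.2011 = 15.55.
Minimum whole number of stages: N = 16.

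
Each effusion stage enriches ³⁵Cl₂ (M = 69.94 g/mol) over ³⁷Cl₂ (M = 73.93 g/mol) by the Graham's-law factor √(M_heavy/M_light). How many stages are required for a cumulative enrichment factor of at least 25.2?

117

With α = √(73.93/69.94) per stage, ln α = ½ ln(1.05705) = 0.02774.
Need α^N ≥ 25.2 ⇒ N ≥ ln(25.2) / ln α = 3.227 / 0.02774 = 116.32.
So at least 117 stages are needed.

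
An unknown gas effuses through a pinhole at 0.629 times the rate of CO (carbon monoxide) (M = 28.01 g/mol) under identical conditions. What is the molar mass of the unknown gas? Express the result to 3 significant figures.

70.8 g/mol

By Graham's law, rate_X/rate_CO = √(M_CO/M_X).
0.629 = √(28.01/M_X)
M_X = 28.01 / 0.629² = 28.01 / 0.3956 = 70.8 g/mol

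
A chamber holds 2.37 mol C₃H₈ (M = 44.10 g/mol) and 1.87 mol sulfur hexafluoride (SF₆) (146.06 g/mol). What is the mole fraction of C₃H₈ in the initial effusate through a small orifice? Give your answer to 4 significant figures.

The effusion rate of species i is ∝ p_i/√M_i ∝ n_i/√M_i.
So x_C₃H₈ in the escaping gas = (n_C₃H₈/√M_C₃H₈) / Σ(n_i/√M_i)
= (2.37/√44.10) / (2.37/√44.10 + 1.87/√146.06) = 0.3569/(0.3569 + 0.1547) = 0.6976.

0.6976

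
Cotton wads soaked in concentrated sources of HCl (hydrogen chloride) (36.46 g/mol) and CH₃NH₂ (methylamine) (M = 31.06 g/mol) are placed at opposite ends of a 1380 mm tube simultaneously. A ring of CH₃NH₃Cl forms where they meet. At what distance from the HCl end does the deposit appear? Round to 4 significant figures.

662.4 mm

In equal time, each gas travels a distance ∝ its rate ∝ 1/√M, so d_HCl/d_CH₃NH₂ = √(M_CH₃NH₂/M_HCl) = √(31.06/36.46) = 0.9230.
With d_HCl + d_CH₃NH₂ = 1380 mm, d_CH₃NH₂ = 1380/(1 + 0.9230) = 717.6 mm.
d_HCl = 1380 − 717.6 = 662.4 mm.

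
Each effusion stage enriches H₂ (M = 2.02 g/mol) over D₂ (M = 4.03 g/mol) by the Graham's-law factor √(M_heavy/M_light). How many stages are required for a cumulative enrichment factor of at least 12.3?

8

Single-stage factor α = √(4.03/2.02), so ln α = ½ ln(1.99505) = 0.3453.
Need α^N ≥ 12.3 ⇒ N ≥ ln(12.3) / ln α = 2.510 / 0.3453 = 7.27.
Minimum whole number of stages: N = 8.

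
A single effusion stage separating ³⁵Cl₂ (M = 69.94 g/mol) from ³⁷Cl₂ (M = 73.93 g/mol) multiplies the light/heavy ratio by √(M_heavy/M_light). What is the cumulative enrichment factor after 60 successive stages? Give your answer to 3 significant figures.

Overall factor = α^60 with α = √(73.93/69.94), i.e. (73.93/69.94)^(60/2).
= 1.05705^30 = 5.28.

5.28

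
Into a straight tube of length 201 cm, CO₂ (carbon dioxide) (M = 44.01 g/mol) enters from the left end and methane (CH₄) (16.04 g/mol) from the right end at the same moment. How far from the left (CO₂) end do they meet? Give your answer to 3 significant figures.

Distances travelled in equal time are proportional to diffusion rates, so d_CO₂/d_CH₄ = √(M_CH₄/M_CO₂) = √(16.04/44.01) = 0.6037.
With d_CO₂ + d_CH₄ = 201 cm, d_CH₄ = 201/(1 + 0.6037) = 125.3 cm.
d_CO₂ = 201 − 125.3 = 75.7 cm.

75.7 cm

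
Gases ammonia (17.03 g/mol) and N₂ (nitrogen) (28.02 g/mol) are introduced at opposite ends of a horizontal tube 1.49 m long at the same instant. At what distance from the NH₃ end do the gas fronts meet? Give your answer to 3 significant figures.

Distances travelled in equal time are proportional to diffusion rates, so d_NH₃/d_N₂ = √(M_N₂/M_NH₃) = √(28.02/17.03) = 1.283.
With d_NH₃ + d_N₂ = 1.49 m, d_N₂ = 1.49/(1 + 1.283) = 0.6527 m.
d_NH₃ = 1.49 − 0.6527 = 0.837 m.

0.837 m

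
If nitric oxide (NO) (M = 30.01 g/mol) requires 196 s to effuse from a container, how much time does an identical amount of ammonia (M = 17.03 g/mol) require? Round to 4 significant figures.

147.6 s

Using Graham's law: t_NH₃/t_NO = √(M_NH₃/M_NO) = √(17.03/30.01) = √0.5675 = 0.7533.
So the time for NH₃ is 196 × 0.7533 = 147.6 s.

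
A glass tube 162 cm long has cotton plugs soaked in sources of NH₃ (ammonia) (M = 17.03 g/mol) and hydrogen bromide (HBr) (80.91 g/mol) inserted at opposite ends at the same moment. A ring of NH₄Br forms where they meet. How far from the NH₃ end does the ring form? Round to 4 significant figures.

111.1 cm

Distances travelled in equal time are proportional to diffusion rates, so d_NH₃/d_HBr = √(M_HBr/M_NH₃) = √(80.91/17.03) = 2.180.
With d_NH₃ + d_HBr = 162 cm, d_HBr = 162/(1 + 2.180) = 50.95 cm.
d_NH₃ = 162 − 50.95 = 111.1 cm.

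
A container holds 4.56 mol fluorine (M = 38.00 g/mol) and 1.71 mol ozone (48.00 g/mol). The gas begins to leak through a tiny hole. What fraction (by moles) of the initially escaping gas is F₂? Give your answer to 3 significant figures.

Effusion rate of each component ∝ n_i/√M_i (partial pressure × 1/√M).
x_F₂(eff) = (n_F₂/√M_F₂) / (n_F₂/√M_F₂ + n_O₃/√M_O₃)
= (4.56/√38.00) / (4.56/√38.00 + 1.71/√48.00) = 0.7397/(0.7397 + 0.2468) = 0.750.

0.750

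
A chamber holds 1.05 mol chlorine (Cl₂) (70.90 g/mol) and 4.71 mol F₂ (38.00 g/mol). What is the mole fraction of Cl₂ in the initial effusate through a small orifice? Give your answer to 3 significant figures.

0.140

Rate_i ∝ x_i/√M_i (Graham's law weighted by mole fraction), so the effusate composition follows n_i/√M_i.
So x_Cl₂ in the escaping gas = (n_Cl₂/√M_Cl₂) / Σ(n_i/√M_i)
= (1.05/√70.90) / (1.05/√70.90 + 4.71/√38.00) = 0.1247/(0.1247 + 0.7641) = 0.140.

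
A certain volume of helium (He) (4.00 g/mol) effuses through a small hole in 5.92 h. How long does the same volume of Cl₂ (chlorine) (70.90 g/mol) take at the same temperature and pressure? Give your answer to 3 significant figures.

24.9 h

Since effusion rate ∝ 1/√M, t_Cl₂/t_He = √(M_Cl₂/M_He) = √(70.90/4.00) = √17.73 = 4.210.
So the time for Cl₂ is 5.92 × 4.210 = 24.9 h.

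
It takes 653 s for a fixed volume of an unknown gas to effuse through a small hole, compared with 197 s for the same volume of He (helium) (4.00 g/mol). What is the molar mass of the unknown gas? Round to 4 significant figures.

43.95 g/mol

Graham's law gives t_X/t_He = √(M_X/M_He).
653/197 = 3.315 = √(M_X/4.00)
M_X = 4.00 × 3.315² = 4.00 × 10.99 = 43.95 g/mol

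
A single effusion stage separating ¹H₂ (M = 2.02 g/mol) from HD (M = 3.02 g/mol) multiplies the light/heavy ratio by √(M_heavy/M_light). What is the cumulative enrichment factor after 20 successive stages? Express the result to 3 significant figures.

Each stage multiplies the ratio by α = √(3.02/2.02), so after 20 stages the overall factor is α^20 = (3.02/2.02)^(20/2).
= 1.49505^10 = 55.8.

55.8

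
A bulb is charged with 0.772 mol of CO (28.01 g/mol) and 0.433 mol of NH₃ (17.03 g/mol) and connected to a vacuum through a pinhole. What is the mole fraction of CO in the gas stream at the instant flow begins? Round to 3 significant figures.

0.582

Each component's effusion rate ∝ (its partial pressure)·(1/√M) ∝ n_i/√M_i.
So x_CO in the escaping gas = (n_CO/√M_CO) / Σ(n_i/√M_i)
= (0.772/√28.01) / (0.772/√28.01 + 0.433/√17.03) = 0.1459/(0.1459 + 0.1049) = 0.582.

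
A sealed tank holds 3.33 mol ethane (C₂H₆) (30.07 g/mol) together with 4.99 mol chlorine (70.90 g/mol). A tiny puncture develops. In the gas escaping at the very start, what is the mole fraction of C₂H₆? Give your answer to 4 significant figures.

0.5061

Each component's effusion rate ∝ (its partial pressure)·(1/√M) ∝ n_i/√M_i.
Mole fraction of C₂H₆ in the effusate = (n_C₂H₆/√M_C₂H₆) / (n_C₂H₆/√M_C₂H₆ + n_Cl₂/√M_Cl₂)
= (3.33/√30.07) / (3.33/√30.07 + 4.99/√70.90) = 0.6073/(0.6073 + 0.5926) = 0.5061.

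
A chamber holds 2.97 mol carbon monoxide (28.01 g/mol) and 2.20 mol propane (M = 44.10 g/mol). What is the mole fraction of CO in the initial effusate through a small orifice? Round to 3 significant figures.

0.629

Each component's effusion rate ∝ (its partial pressure)·(1/√M) ∝ n_i/√M_i.
x_CO(eff) = (n_CO/√M_CO) / (n_CO/√M_CO + n_C₃H₈/√M_C₃H₈)
= (2.97/√28.01) / (2.97/√28.01 + 2.20/√44.10) = 0.5612/(0.5612 + 0.3313) = 0.629.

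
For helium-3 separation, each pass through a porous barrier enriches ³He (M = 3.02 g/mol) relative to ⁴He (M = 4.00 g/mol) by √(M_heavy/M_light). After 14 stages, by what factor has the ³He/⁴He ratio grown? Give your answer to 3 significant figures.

Each stage multiplies the ratio by α = √(4.00/3.02), so after 14 stages the overall factor is α^14 = (4.00/3.02)^(14/2).
= 1.32450^7 = 7.15.

7.15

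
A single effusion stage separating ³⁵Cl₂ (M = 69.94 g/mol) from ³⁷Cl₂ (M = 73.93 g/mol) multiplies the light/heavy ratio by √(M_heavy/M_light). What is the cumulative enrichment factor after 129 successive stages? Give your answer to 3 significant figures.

The single-stage factor is √(M_heavy/M_light), so 129 stages give [√(73.93/69.94)]^129 = (73.93/69.94)^(129/2).
= 1.05705^(129/2) = 35.8.

35.8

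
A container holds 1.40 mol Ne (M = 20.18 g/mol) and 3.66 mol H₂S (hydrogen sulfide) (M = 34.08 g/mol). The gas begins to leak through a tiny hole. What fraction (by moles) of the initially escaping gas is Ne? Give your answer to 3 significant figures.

0.332

Effusion rate of each component ∝ n_i/√M_i (partial pressure × 1/√M).
x_Ne(eff) = (n_Ne/√M_Ne) / (n_Ne/√M_Ne + n_H₂S/√M_H₂S)
= (1.40/√20.18) / (1.40/√20.18 + 3.66/√34.08) = 0.3117/(0.3117 + 0.6269) = 0.332.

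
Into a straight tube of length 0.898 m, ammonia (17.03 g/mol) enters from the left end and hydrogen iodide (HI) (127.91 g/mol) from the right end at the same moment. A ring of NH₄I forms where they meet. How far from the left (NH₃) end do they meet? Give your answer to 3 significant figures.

Distances travelled in equal time are proportional to diffusion rates, so d_NH₃/d_HI = √(M_HI/M_NH₃) = √(127.91/17.03) = 2.741.
With d_NH₃ + d_HI = 0.898 m, d_HI = 0.898/(1 + 2.741) = 0.2401 m.
d_NH₃ = 0.898 − 0.2401 = 0.658 m.

0.658 m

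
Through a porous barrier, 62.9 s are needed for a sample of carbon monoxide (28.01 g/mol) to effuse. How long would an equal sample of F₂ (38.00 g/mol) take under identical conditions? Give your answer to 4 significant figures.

73.26 s

Graham's law gives t_F₂/t_CO = √(M_F₂/M_CO) = √(38.00/28.01) = √1.357 = 1.165.
So the time for F₂ is 62.9 × 1.165 = 73.26 s.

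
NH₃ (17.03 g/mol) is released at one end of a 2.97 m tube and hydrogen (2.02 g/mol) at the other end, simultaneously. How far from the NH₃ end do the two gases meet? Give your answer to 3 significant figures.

0.761 m

Distances travelled in equal time are proportional to diffusion rates, so d_NH₃/d_H₂ = √(M_H₂/M_NH₃) = √(2.02/17.03) = 0.3444.
With d_NH₃ + d_H₂ = 2.97 m, d_H₂ = 2.97/(1 + 0.3444) = 2.209 m.
d_NH₃ = 2.97 − 2.209 = 0.761 m.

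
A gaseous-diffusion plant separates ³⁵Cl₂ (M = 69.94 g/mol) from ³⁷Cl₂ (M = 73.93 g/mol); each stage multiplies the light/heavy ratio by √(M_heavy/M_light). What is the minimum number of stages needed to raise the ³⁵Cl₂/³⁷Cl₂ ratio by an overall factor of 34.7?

128

With α = √(73.93/69.94) per stage, ln α = ½ ln(1.05705) = 0.02774.
Need α^N ≥ 34.7 ⇒ N ≥ ln(34.7) / ln α = 3.547 / 0.02774 = 127.85.
Minimum whole number of stages: N = 128.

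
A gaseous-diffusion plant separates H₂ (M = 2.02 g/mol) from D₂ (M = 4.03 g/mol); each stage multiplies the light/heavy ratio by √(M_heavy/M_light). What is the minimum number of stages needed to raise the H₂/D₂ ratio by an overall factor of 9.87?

With α = √(4.03/2.02) per stage, ln α = ½ ln(1.99505) = 0.3453.
Need α^N ≥ 9.87 ⇒ N ≥ ln(9.87) / ln α = 2.289 / 0.3453 = 6.63.
Rounding up, N = 7 stages.

7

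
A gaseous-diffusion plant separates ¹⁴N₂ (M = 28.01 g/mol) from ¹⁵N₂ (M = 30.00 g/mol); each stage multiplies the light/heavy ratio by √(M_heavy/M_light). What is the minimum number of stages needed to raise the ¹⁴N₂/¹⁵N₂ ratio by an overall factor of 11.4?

Single-stage factor α = √(30.00/28.01), so ln α = ½ ln(1.07105) = 0.03432.
Need α^N ≥ 11.4 ⇒ N ≥ ln(11.4) / ln α = 2.434 / 0.03432 = 70.91.
So at least 71 stages are needed.

71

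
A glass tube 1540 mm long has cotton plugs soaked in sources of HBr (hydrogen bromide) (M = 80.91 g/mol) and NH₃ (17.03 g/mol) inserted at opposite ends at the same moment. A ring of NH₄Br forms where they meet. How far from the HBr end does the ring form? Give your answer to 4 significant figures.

Graham's law gives d_HBr/d_NH₃ = rate_HBr/rate_NH₃ = √(M_NH₃/M_HBr) = √(17.03/80.91) = 0.4588.
With d_HBr + d_NH₃ = 1540 mm, d_NH₃ = 1540/(1 + 0.4588) = 1056 mm.
d_HBr = 1540 − 1056 = 484.3 mm.

484.3 mm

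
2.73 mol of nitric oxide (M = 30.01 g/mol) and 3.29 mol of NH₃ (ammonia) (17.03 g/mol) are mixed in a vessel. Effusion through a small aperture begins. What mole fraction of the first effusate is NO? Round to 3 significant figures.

Effusion rate of each component ∝ n_i/√M_i (partial pressure × 1/√M).
So x_NO in the escaping gas = (n_NO/√M_NO) / Σ(n_i/√M_i)
= (2.73/√30.01) / (2.73/√30.01 + 3.29/√17.03) = 0.4983/(0.4983 + 0.7972) = 0.385.

0.385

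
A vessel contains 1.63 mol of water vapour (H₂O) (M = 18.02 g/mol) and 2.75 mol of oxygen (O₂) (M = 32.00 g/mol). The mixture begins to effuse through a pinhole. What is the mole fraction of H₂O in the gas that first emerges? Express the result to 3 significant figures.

0.441

Rate_i ∝ x_i/√M_i (Graham's law weighted by mole fraction), so the effusate composition follows n_i/√M_i.
So x_H₂O in the escaping gas = (n_H₂O/√M_H₂O) / Σ(n_i/√M_i)
= (1.63/√18.02) / (1.63/√18.02 + 2.75/√32.00) = 0.3840/(0.3840 + 0.4861) = 0.441.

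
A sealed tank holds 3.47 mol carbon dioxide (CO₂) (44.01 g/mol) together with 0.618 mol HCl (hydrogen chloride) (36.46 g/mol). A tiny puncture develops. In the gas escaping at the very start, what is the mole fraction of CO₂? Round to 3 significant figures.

0.836

Rate_i ∝ x_i/√M_i (Graham's law weighted by mole fraction), so the effusate composition follows n_i/√M_i.
Mole fraction of CO₂ in the effusate = (n_CO₂/√M_CO₂) / (n_CO₂/√M_CO₂ + n_HCl/√M_HCl)
= (3.47/√44.01) / (3.47/√44.01 + 0.618/√36.46) = 0.5231/(0.5231 + 0.1023) = 0.836.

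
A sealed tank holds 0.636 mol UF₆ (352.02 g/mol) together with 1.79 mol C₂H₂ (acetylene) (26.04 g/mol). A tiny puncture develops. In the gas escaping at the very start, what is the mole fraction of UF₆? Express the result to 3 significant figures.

0.0881

Each component's effusion rate ∝ (its partial pressure)·(1/√M) ∝ n_i/√M_i.
So x_UF₆ in the escaping gas = (n_UF₆/√M_UF₆) / Σ(n_i/√M_i)
= (0.636/√352.02) / (0.636/√352.02 + 1.79/√26.04) = 0.03390/(0.03390 + 0.3508) = 0.0881.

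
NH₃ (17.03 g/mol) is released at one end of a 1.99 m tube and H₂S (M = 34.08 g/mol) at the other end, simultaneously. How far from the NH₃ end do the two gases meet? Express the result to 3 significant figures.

1.17 m

In equal time, each gas travels a distance ∝ its rate ∝ 1/√M, so d_NH₃/d_H₂S = √(M_H₂S/M_NH₃) = √(34.08/17.03) = 1.415.
With d_NH₃ + d_H₂S = 1.99 m, d_H₂S = 1.99/(1 + 1.415) = 0.8241 m.
d_NH₃ = 1.99 − 0.8241 = 1.17 m.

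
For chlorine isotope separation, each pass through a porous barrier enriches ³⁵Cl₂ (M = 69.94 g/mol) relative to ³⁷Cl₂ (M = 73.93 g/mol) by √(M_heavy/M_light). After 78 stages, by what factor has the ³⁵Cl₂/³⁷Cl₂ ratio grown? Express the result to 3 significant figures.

8.70

After 78 stages the ratio has grown by (√(73.93/69.94))^78 = (73.93/69.94)^(78/2).
= 1.05705^39 = 8.70.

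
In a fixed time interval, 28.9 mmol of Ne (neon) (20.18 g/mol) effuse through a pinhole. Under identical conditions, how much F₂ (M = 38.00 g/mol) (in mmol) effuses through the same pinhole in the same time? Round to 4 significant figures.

21.06 mmol

By Graham's law, rate_F₂/rate_Ne = √(M_Ne/M_F₂) = √(20.18/38.00) = √0.5311 = 0.7287.
So the amount for F₂ is 28.9 × 0.7287 = 21.06 mmol.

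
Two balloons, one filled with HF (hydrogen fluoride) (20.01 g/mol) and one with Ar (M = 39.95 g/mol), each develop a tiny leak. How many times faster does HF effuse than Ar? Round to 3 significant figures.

By Graham's law, rate_HF/rate_Ar = √(M_Ar/M_HF) = √(39.95/20.01) = √1.997 = 1.41.

1.41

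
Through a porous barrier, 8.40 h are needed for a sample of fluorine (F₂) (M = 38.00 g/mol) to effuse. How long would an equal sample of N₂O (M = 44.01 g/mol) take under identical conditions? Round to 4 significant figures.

By Graham's law, t_N₂O/t_F₂ = √(M_N₂O/M_F₂) = √(44.01/38.00) = √1.158 = 1.076.
So the time for N₂O is 8.40 × 1.076 = 9.040 h.

9.040 h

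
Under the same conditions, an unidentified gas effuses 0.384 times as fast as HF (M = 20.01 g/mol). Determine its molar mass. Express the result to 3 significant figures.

136 g/mol

By Graham's law, rate_X/rate_HF = √(M_HF/M_X).
0.384 = √(20.01/M_X)
M_X = 20.01 / 0.384² = 20.01 / 0.1475 = 136 g/mol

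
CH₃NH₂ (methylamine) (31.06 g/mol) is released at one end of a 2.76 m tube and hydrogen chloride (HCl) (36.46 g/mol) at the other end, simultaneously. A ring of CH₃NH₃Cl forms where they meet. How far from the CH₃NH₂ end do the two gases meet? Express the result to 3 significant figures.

1.44 m

The fronts meet when d_CH₃NH₂ + d_HCl = L with d_CH₃NH₂/d_HCl = √(M_HCl/M_CH₃NH₂) (Graham's law). Here √(M_HCl/M_CH₃NH₂) = √(36.46/31.06) = 1.083.
With d_CH₃NH₂ + d_HCl = 2.76 m, d_HCl = 2.76/(1 + 1.083) = 1.325 m.
d_CH₃NH₂ = 2.76 − 1.325 = 1.44 m.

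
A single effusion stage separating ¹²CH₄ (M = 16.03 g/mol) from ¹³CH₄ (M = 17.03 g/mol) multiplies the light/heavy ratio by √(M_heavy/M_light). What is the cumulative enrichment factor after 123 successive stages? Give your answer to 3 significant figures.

41.3

After 123 stages the ratio has grown by (√(17.03/16.03))^123 = (17.03/16.03)^(123/2).
= 1.06238^(123/2) = 41.3.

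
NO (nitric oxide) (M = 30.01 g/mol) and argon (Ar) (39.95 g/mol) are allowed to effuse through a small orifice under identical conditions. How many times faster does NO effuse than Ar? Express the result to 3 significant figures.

By Graham's law, rate_NO/rate_Ar = √(M_Ar/M_NO) = √(39.95/30.01) = √1.331 = 1.15.

1.15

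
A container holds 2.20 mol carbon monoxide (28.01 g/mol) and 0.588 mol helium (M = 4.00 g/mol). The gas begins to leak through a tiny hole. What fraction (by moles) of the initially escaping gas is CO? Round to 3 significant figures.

Rate_i ∝ x_i/√M_i (Graham's law weighted by mole fraction), so the effusate composition follows n_i/√M_i.
x_CO(eff) = (n_CO/√M_CO) / (n_CO/√M_CO + n_He/√M_He)
= (2.20/√28.01) / (2.20/√28.01 + 0.588/√4.00) = 0.4157/(0.4157 + 0.2940) = 0.586.

0.586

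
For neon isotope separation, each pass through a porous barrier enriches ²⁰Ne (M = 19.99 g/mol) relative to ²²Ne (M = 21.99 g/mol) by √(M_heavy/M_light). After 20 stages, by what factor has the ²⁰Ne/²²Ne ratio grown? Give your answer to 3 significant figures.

2.59

The single-stage factor is √(M_heavy/M_light), so 20 stages give [√(21.99/19.99)]^20 = (21.99/19.99)^(20/2).
= 1.10005^10 = 2.59.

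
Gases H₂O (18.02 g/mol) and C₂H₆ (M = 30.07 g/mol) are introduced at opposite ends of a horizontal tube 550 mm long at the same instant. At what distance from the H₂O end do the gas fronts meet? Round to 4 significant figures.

310.0 mm

Distances travelled in equal time are proportional to diffusion rates, so d_H₂O/d_C₂H₆ = √(M_C₂H₆/M_H₂O) = √(30.07/18.02) = 1.292.
With d_H₂O + d_C₂H₆ = 550 mm, d_C₂H₆ = 550/(1 + 1.292) = 240.0 mm.
d_H₂O = 550 − 240.0 = 310.0 mm.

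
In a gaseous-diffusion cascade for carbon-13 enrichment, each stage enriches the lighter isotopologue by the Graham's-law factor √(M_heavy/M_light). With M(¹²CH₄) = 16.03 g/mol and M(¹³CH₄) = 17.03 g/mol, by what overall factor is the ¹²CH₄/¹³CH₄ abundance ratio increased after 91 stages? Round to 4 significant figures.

Overall factor = α^91 with α = √(17.03/16.03), i.e. (17.03/16.03)^(91/2).
= 1.06238^(91/2) = 15.70.

15.70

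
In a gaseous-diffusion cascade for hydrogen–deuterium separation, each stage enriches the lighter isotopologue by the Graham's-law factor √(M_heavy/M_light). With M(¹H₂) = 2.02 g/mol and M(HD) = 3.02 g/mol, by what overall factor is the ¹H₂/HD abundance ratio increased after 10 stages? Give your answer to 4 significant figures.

The single-stage factor is √(M_heavy/M_light), so 10 stages give [√(3.02/2.02)]^10 = (3.02/2.02)^(10/2).
= 1.49505^5 = 7.469.

7.469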